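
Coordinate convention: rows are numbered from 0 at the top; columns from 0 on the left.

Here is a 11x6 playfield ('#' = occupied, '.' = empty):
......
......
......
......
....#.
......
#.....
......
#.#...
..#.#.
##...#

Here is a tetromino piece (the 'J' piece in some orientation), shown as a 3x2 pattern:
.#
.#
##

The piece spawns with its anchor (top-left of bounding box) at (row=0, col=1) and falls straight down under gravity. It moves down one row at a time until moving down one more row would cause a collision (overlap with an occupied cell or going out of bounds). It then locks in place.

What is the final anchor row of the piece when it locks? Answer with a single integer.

Spawn at (row=0, col=1). Try each row:
  row 0: fits
  row 1: fits
  row 2: fits
  row 3: fits
  row 4: fits
  row 5: fits
  row 6: blocked -> lock at row 5

Answer: 5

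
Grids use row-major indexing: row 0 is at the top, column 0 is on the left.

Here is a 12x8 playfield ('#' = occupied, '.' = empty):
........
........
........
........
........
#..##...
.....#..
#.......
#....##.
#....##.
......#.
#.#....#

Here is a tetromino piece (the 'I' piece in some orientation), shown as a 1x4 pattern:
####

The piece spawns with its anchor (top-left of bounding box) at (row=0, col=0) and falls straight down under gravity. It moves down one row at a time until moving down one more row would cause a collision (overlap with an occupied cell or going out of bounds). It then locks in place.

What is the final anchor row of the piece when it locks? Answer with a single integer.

Answer: 4

Derivation:
Spawn at (row=0, col=0). Try each row:
  row 0: fits
  row 1: fits
  row 2: fits
  row 3: fits
  row 4: fits
  row 5: blocked -> lock at row 4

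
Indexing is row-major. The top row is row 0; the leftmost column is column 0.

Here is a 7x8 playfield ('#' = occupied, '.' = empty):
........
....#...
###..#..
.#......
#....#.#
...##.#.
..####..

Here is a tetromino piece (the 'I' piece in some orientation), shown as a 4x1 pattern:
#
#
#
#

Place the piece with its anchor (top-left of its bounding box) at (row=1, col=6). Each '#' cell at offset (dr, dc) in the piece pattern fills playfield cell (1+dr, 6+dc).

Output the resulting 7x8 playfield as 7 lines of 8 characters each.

Fill (1+0,6+0) = (1,6)
Fill (1+1,6+0) = (2,6)
Fill (1+2,6+0) = (3,6)
Fill (1+3,6+0) = (4,6)

Answer: ........
....#.#.
###..##.
.#....#.
#....###
...##.#.
..####..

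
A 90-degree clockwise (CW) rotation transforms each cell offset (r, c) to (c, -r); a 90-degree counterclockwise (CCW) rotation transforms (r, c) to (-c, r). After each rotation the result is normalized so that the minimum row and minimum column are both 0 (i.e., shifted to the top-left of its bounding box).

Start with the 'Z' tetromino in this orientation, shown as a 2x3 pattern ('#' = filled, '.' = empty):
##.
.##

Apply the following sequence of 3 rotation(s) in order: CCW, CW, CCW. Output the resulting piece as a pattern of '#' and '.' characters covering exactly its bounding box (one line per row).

Start:
##.
.##
After rotation 1 (CCW):
.#
##
#.
After rotation 2 (CW):
##.
.##
After rotation 3 (CCW):
.#
##
#.

Answer: .#
##
#.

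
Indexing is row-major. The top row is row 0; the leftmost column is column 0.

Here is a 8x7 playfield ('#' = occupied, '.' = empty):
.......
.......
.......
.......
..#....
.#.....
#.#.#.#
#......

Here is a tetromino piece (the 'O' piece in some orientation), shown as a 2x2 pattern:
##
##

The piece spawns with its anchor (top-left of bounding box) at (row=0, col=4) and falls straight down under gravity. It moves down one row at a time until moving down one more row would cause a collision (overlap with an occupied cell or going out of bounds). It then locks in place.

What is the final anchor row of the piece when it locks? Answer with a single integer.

Answer: 4

Derivation:
Spawn at (row=0, col=4). Try each row:
  row 0: fits
  row 1: fits
  row 2: fits
  row 3: fits
  row 4: fits
  row 5: blocked -> lock at row 4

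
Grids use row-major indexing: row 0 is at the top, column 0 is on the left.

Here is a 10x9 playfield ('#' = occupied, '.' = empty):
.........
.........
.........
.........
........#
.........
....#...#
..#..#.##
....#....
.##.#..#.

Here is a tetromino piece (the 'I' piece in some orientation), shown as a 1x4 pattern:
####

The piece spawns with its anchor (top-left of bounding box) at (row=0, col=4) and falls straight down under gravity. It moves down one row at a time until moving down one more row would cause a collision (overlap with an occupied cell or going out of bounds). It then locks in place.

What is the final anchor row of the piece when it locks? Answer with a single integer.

Answer: 5

Derivation:
Spawn at (row=0, col=4). Try each row:
  row 0: fits
  row 1: fits
  row 2: fits
  row 3: fits
  row 4: fits
  row 5: fits
  row 6: blocked -> lock at row 5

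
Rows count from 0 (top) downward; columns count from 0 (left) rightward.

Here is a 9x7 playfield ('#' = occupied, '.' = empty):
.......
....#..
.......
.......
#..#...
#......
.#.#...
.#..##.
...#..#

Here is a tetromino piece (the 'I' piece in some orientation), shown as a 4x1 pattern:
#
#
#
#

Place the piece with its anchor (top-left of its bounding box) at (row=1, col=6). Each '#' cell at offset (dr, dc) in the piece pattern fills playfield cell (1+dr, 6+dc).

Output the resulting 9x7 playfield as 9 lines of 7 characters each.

Answer: .......
....#.#
......#
......#
#..#..#
#......
.#.#...
.#..##.
...#..#

Derivation:
Fill (1+0,6+0) = (1,6)
Fill (1+1,6+0) = (2,6)
Fill (1+2,6+0) = (3,6)
Fill (1+3,6+0) = (4,6)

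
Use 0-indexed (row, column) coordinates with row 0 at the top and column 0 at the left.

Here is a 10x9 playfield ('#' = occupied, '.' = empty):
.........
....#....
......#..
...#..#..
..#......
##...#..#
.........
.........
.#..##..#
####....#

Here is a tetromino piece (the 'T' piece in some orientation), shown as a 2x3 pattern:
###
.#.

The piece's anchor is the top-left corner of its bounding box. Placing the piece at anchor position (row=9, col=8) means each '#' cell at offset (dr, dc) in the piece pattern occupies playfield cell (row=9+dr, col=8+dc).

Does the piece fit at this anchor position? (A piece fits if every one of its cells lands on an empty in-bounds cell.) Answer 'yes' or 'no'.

Answer: no

Derivation:
Check each piece cell at anchor (9, 8):
  offset (0,0) -> (9,8): occupied ('#') -> FAIL
  offset (0,1) -> (9,9): out of bounds -> FAIL
  offset (0,2) -> (9,10): out of bounds -> FAIL
  offset (1,1) -> (10,9): out of bounds -> FAIL
All cells valid: no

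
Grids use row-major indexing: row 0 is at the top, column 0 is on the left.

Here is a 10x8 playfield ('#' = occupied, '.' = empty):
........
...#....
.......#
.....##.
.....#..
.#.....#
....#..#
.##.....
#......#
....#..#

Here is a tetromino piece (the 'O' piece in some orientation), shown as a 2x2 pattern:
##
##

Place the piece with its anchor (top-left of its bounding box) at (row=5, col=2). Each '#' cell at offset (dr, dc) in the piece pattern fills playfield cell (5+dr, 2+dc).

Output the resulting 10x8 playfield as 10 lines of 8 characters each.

Fill (5+0,2+0) = (5,2)
Fill (5+0,2+1) = (5,3)
Fill (5+1,2+0) = (6,2)
Fill (5+1,2+1) = (6,3)

Answer: ........
...#....
.......#
.....##.
.....#..
.###...#
..###..#
.##.....
#......#
....#..#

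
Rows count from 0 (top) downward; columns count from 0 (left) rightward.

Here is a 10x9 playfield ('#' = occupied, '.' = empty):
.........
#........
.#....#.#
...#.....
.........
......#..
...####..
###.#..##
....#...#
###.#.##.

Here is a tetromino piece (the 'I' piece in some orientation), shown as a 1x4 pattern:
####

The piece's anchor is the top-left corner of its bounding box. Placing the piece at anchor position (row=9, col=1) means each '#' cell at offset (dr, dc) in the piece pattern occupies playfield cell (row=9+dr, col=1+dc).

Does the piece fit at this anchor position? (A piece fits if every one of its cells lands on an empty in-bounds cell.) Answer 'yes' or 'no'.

Check each piece cell at anchor (9, 1):
  offset (0,0) -> (9,1): occupied ('#') -> FAIL
  offset (0,1) -> (9,2): occupied ('#') -> FAIL
  offset (0,2) -> (9,3): empty -> OK
  offset (0,3) -> (9,4): occupied ('#') -> FAIL
All cells valid: no

Answer: no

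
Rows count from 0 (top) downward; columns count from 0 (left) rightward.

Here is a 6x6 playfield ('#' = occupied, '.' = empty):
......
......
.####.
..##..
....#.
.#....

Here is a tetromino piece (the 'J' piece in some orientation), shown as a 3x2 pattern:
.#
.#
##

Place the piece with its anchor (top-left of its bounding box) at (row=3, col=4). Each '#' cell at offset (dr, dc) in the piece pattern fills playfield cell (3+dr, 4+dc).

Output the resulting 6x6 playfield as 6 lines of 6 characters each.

Answer: ......
......
.####.
..##.#
....##
.#..##

Derivation:
Fill (3+0,4+1) = (3,5)
Fill (3+1,4+1) = (4,5)
Fill (3+2,4+0) = (5,4)
Fill (3+2,4+1) = (5,5)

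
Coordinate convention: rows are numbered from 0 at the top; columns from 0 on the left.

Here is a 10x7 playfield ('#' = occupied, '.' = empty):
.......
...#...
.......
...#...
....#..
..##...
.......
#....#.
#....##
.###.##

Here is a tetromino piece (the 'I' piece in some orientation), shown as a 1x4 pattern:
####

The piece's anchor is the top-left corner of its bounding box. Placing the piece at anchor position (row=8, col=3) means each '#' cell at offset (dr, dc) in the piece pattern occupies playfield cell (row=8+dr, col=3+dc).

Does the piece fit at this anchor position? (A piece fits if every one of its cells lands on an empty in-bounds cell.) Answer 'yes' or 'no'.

Answer: no

Derivation:
Check each piece cell at anchor (8, 3):
  offset (0,0) -> (8,3): empty -> OK
  offset (0,1) -> (8,4): empty -> OK
  offset (0,2) -> (8,5): occupied ('#') -> FAIL
  offset (0,3) -> (8,6): occupied ('#') -> FAIL
All cells valid: no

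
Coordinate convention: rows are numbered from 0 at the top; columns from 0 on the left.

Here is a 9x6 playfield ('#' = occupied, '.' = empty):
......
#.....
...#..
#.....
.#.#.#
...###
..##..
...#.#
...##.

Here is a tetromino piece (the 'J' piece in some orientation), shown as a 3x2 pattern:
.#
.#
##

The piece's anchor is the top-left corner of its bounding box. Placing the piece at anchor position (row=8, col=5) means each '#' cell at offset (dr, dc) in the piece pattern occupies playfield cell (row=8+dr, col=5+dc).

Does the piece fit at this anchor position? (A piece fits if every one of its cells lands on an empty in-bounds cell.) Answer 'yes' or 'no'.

Check each piece cell at anchor (8, 5):
  offset (0,1) -> (8,6): out of bounds -> FAIL
  offset (1,1) -> (9,6): out of bounds -> FAIL
  offset (2,0) -> (10,5): out of bounds -> FAIL
  offset (2,1) -> (10,6): out of bounds -> FAIL
All cells valid: no

Answer: no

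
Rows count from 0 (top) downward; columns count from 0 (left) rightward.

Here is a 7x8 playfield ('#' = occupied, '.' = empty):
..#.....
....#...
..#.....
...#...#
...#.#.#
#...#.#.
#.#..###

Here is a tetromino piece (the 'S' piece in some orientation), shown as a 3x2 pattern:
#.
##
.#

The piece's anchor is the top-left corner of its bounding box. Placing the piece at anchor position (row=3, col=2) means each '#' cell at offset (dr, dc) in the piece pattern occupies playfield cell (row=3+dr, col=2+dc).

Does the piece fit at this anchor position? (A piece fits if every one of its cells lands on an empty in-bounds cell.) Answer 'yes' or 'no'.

Answer: no

Derivation:
Check each piece cell at anchor (3, 2):
  offset (0,0) -> (3,2): empty -> OK
  offset (1,0) -> (4,2): empty -> OK
  offset (1,1) -> (4,3): occupied ('#') -> FAIL
  offset (2,1) -> (5,3): empty -> OK
All cells valid: no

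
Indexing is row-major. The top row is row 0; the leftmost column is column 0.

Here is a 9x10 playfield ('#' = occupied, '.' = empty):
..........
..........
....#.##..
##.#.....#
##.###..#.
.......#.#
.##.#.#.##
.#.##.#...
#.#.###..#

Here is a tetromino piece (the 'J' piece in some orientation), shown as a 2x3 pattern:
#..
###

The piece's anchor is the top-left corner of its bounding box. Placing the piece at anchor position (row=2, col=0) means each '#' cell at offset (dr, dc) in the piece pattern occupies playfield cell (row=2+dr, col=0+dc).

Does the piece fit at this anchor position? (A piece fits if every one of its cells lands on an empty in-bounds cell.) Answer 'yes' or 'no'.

Check each piece cell at anchor (2, 0):
  offset (0,0) -> (2,0): empty -> OK
  offset (1,0) -> (3,0): occupied ('#') -> FAIL
  offset (1,1) -> (3,1): occupied ('#') -> FAIL
  offset (1,2) -> (3,2): empty -> OK
All cells valid: no

Answer: no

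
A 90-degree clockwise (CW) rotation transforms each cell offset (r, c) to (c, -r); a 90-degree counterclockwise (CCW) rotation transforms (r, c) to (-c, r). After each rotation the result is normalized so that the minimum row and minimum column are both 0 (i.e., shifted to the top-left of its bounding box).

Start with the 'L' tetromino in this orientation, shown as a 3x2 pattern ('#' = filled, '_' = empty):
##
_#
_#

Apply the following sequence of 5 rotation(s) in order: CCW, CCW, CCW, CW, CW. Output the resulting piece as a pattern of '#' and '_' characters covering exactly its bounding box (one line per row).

Start:
##
_#
_#
After rotation 1 (CCW):
###
#__
After rotation 2 (CCW):
#_
#_
##
After rotation 3 (CCW):
__#
###
After rotation 4 (CW):
#_
#_
##
After rotation 5 (CW):
###
#__

Answer: ###
#__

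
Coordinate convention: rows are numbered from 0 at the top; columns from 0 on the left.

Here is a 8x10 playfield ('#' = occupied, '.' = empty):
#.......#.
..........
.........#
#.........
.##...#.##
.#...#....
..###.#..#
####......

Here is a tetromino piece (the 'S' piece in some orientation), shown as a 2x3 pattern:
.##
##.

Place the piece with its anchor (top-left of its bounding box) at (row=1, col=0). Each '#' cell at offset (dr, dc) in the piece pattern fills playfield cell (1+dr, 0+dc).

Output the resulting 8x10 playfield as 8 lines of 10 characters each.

Fill (1+0,0+1) = (1,1)
Fill (1+0,0+2) = (1,2)
Fill (1+1,0+0) = (2,0)
Fill (1+1,0+1) = (2,1)

Answer: #.......#.
.##.......
##.......#
#.........
.##...#.##
.#...#....
..###.#..#
####......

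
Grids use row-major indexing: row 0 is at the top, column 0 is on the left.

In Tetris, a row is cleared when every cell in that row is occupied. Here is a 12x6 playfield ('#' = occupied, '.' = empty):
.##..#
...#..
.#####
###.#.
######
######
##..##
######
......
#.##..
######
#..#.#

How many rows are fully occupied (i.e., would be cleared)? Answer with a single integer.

Answer: 4

Derivation:
Check each row:
  row 0: 3 empty cells -> not full
  row 1: 5 empty cells -> not full
  row 2: 1 empty cell -> not full
  row 3: 2 empty cells -> not full
  row 4: 0 empty cells -> FULL (clear)
  row 5: 0 empty cells -> FULL (clear)
  row 6: 2 empty cells -> not full
  row 7: 0 empty cells -> FULL (clear)
  row 8: 6 empty cells -> not full
  row 9: 3 empty cells -> not full
  row 10: 0 empty cells -> FULL (clear)
  row 11: 3 empty cells -> not full
Total rows cleared: 4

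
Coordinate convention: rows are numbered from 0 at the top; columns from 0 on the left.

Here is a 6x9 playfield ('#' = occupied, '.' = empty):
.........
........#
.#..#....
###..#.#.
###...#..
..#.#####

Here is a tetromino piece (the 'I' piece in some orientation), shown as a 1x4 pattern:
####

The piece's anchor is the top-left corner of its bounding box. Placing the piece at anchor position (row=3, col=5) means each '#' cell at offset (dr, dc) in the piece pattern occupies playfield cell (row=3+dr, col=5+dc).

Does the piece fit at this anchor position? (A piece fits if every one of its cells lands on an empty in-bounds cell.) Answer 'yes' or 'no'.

Answer: no

Derivation:
Check each piece cell at anchor (3, 5):
  offset (0,0) -> (3,5): occupied ('#') -> FAIL
  offset (0,1) -> (3,6): empty -> OK
  offset (0,2) -> (3,7): occupied ('#') -> FAIL
  offset (0,3) -> (3,8): empty -> OK
All cells valid: no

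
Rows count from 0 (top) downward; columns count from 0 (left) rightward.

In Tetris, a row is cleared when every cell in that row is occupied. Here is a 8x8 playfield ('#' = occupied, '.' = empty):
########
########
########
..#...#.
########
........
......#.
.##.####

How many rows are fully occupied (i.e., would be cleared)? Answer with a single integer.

Check each row:
  row 0: 0 empty cells -> FULL (clear)
  row 1: 0 empty cells -> FULL (clear)
  row 2: 0 empty cells -> FULL (clear)
  row 3: 6 empty cells -> not full
  row 4: 0 empty cells -> FULL (clear)
  row 5: 8 empty cells -> not full
  row 6: 7 empty cells -> not full
  row 7: 2 empty cells -> not full
Total rows cleared: 4

Answer: 4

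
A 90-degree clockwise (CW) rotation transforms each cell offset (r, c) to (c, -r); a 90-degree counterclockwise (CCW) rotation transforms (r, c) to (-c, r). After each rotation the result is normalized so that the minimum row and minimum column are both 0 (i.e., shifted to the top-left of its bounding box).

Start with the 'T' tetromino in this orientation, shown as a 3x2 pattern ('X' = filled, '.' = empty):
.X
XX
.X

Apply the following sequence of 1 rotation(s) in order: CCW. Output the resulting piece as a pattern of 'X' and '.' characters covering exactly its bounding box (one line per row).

Start:
.X
XX
.X
After rotation 1 (CCW):
XXX
.X.

Answer: XXX
.X.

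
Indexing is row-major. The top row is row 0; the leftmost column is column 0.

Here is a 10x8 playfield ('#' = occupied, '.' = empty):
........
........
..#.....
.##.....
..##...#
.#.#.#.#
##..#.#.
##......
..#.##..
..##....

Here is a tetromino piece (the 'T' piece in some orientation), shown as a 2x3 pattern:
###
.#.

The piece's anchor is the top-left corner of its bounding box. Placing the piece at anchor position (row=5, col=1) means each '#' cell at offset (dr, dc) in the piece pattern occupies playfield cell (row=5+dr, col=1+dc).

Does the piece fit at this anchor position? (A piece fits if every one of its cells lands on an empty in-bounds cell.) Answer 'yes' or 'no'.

Check each piece cell at anchor (5, 1):
  offset (0,0) -> (5,1): occupied ('#') -> FAIL
  offset (0,1) -> (5,2): empty -> OK
  offset (0,2) -> (5,3): occupied ('#') -> FAIL
  offset (1,1) -> (6,2): empty -> OK
All cells valid: no

Answer: no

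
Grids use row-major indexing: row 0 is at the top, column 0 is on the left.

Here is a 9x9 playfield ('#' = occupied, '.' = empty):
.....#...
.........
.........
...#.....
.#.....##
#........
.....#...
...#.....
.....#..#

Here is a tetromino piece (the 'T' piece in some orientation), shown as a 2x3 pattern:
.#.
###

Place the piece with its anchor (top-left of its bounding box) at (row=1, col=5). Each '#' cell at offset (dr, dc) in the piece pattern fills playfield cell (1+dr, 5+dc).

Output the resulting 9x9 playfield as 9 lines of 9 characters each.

Fill (1+0,5+1) = (1,6)
Fill (1+1,5+0) = (2,5)
Fill (1+1,5+1) = (2,6)
Fill (1+1,5+2) = (2,7)

Answer: .....#...
......#..
.....###.
...#.....
.#.....##
#........
.....#...
...#.....
.....#..#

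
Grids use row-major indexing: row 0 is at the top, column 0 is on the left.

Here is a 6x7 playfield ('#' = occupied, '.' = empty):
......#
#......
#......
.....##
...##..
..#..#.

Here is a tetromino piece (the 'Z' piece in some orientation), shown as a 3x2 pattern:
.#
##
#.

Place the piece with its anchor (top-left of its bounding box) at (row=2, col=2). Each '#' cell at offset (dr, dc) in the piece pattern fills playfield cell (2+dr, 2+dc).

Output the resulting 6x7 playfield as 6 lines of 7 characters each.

Answer: ......#
#......
#..#...
..##.##
..###..
..#..#.

Derivation:
Fill (2+0,2+1) = (2,3)
Fill (2+1,2+0) = (3,2)
Fill (2+1,2+1) = (3,3)
Fill (2+2,2+0) = (4,2)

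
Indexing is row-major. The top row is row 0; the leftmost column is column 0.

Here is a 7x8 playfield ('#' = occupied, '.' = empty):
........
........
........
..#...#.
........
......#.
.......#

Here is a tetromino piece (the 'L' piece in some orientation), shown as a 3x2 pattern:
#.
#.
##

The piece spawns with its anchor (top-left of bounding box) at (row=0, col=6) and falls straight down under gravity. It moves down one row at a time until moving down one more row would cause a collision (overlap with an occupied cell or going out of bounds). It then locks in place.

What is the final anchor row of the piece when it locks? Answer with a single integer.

Spawn at (row=0, col=6). Try each row:
  row 0: fits
  row 1: blocked -> lock at row 0

Answer: 0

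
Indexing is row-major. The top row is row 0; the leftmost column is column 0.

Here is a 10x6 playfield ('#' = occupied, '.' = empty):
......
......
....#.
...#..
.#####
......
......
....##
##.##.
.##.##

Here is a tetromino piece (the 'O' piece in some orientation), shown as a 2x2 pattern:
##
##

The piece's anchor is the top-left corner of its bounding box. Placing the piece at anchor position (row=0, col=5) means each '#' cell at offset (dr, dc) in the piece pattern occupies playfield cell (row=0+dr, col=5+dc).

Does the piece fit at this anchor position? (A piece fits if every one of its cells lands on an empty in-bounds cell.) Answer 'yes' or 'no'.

Check each piece cell at anchor (0, 5):
  offset (0,0) -> (0,5): empty -> OK
  offset (0,1) -> (0,6): out of bounds -> FAIL
  offset (1,0) -> (1,5): empty -> OK
  offset (1,1) -> (1,6): out of bounds -> FAIL
All cells valid: no

Answer: no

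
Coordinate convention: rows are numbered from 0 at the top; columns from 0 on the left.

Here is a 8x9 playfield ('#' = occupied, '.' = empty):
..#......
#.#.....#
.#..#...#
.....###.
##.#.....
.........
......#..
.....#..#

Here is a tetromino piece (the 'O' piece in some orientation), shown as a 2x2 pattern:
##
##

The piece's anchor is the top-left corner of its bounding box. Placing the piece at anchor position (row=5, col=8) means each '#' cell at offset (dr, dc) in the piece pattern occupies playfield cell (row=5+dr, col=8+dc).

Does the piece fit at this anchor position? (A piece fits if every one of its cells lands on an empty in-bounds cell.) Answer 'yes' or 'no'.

Check each piece cell at anchor (5, 8):
  offset (0,0) -> (5,8): empty -> OK
  offset (0,1) -> (5,9): out of bounds -> FAIL
  offset (1,0) -> (6,8): empty -> OK
  offset (1,1) -> (6,9): out of bounds -> FAIL
All cells valid: no

Answer: no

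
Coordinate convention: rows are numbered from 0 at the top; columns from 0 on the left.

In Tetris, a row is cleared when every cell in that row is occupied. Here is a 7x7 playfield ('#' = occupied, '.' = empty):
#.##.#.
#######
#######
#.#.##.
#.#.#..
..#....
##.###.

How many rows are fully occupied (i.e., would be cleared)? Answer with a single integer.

Check each row:
  row 0: 3 empty cells -> not full
  row 1: 0 empty cells -> FULL (clear)
  row 2: 0 empty cells -> FULL (clear)
  row 3: 3 empty cells -> not full
  row 4: 4 empty cells -> not full
  row 5: 6 empty cells -> not full
  row 6: 2 empty cells -> not full
Total rows cleared: 2

Answer: 2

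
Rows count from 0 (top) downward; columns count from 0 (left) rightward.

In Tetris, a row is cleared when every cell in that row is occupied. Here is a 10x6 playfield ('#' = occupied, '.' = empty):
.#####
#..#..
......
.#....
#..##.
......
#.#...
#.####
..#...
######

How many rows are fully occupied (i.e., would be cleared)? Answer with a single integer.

Check each row:
  row 0: 1 empty cell -> not full
  row 1: 4 empty cells -> not full
  row 2: 6 empty cells -> not full
  row 3: 5 empty cells -> not full
  row 4: 3 empty cells -> not full
  row 5: 6 empty cells -> not full
  row 6: 4 empty cells -> not full
  row 7: 1 empty cell -> not full
  row 8: 5 empty cells -> not full
  row 9: 0 empty cells -> FULL (clear)
Total rows cleared: 1

Answer: 1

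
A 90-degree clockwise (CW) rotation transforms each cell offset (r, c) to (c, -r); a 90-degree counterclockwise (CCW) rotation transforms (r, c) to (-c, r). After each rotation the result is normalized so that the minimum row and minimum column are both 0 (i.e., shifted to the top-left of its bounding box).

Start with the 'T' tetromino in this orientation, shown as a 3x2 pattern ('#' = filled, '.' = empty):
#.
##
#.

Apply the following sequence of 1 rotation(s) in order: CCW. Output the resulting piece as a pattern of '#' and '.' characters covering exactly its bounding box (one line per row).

Start:
#.
##
#.
After rotation 1 (CCW):
.#.
###

Answer: .#.
###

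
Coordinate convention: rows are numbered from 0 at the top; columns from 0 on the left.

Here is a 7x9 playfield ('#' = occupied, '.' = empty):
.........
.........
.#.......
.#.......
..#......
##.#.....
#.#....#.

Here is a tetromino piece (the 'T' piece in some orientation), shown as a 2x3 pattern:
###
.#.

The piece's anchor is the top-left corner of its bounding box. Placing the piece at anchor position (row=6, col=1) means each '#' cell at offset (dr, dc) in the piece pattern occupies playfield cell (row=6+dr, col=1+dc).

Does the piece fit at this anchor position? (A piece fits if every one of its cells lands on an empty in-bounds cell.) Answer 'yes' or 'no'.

Check each piece cell at anchor (6, 1):
  offset (0,0) -> (6,1): empty -> OK
  offset (0,1) -> (6,2): occupied ('#') -> FAIL
  offset (0,2) -> (6,3): empty -> OK
  offset (1,1) -> (7,2): out of bounds -> FAIL
All cells valid: no

Answer: no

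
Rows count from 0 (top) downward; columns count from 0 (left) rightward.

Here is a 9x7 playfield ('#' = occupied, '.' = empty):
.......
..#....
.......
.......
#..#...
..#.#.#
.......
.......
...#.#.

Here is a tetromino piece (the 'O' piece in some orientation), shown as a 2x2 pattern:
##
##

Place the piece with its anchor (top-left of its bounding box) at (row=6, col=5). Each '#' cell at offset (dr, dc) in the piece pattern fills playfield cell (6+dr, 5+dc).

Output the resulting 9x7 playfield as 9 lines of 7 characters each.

Fill (6+0,5+0) = (6,5)
Fill (6+0,5+1) = (6,6)
Fill (6+1,5+0) = (7,5)
Fill (6+1,5+1) = (7,6)

Answer: .......
..#....
.......
.......
#..#...
..#.#.#
.....##
.....##
...#.#.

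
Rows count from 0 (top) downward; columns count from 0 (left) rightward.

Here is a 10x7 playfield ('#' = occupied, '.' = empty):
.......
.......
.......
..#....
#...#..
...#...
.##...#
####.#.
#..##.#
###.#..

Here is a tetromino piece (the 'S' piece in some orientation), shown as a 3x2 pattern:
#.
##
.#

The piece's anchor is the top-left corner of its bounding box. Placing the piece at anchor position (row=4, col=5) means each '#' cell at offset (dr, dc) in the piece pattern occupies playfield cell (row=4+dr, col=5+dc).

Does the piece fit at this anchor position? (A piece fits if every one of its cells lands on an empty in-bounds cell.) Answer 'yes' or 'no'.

Answer: no

Derivation:
Check each piece cell at anchor (4, 5):
  offset (0,0) -> (4,5): empty -> OK
  offset (1,0) -> (5,5): empty -> OK
  offset (1,1) -> (5,6): empty -> OK
  offset (2,1) -> (6,6): occupied ('#') -> FAIL
All cells valid: no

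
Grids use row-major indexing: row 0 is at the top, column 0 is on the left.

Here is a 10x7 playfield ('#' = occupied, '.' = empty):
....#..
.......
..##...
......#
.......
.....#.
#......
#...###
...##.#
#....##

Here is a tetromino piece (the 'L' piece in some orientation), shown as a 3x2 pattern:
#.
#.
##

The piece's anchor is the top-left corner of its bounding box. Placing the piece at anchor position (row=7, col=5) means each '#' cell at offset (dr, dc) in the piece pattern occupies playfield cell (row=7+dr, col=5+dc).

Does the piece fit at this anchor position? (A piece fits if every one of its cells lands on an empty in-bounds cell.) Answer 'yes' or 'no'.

Check each piece cell at anchor (7, 5):
  offset (0,0) -> (7,5): occupied ('#') -> FAIL
  offset (1,0) -> (8,5): empty -> OK
  offset (2,0) -> (9,5): occupied ('#') -> FAIL
  offset (2,1) -> (9,6): occupied ('#') -> FAIL
All cells valid: no

Answer: no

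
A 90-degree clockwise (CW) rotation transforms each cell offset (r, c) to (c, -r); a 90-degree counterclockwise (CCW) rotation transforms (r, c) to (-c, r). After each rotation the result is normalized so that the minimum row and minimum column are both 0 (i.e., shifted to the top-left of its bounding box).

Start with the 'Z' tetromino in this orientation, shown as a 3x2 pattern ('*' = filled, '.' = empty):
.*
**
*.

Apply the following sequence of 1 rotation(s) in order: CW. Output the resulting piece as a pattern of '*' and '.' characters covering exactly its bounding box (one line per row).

Start:
.*
**
*.
After rotation 1 (CW):
**.
.**

Answer: **.
.**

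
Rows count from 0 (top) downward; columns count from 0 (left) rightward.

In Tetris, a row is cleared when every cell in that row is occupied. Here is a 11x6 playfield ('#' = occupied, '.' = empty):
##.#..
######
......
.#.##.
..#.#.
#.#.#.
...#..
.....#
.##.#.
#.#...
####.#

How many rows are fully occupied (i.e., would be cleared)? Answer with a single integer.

Check each row:
  row 0: 3 empty cells -> not full
  row 1: 0 empty cells -> FULL (clear)
  row 2: 6 empty cells -> not full
  row 3: 3 empty cells -> not full
  row 4: 4 empty cells -> not full
  row 5: 3 empty cells -> not full
  row 6: 5 empty cells -> not full
  row 7: 5 empty cells -> not full
  row 8: 3 empty cells -> not full
  row 9: 4 empty cells -> not full
  row 10: 1 empty cell -> not full
Total rows cleared: 1

Answer: 1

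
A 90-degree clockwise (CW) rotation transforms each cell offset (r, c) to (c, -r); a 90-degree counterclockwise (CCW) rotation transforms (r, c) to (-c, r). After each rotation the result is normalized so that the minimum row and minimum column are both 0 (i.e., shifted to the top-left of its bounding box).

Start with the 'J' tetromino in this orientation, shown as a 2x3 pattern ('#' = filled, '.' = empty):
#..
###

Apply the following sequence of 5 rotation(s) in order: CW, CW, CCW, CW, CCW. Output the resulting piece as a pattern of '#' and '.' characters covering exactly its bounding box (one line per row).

Answer: ##
#.
#.

Derivation:
Start:
#..
###
After rotation 1 (CW):
##
#.
#.
After rotation 2 (CW):
###
..#
After rotation 3 (CCW):
##
#.
#.
After rotation 4 (CW):
###
..#
After rotation 5 (CCW):
##
#.
#.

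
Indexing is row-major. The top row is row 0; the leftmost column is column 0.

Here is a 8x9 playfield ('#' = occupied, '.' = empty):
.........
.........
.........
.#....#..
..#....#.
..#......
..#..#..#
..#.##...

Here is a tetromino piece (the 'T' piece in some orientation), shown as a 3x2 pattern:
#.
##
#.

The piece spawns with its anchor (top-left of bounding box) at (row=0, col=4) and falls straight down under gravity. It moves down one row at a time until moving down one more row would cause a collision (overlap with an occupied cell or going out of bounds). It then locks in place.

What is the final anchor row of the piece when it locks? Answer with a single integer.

Spawn at (row=0, col=4). Try each row:
  row 0: fits
  row 1: fits
  row 2: fits
  row 3: fits
  row 4: fits
  row 5: blocked -> lock at row 4

Answer: 4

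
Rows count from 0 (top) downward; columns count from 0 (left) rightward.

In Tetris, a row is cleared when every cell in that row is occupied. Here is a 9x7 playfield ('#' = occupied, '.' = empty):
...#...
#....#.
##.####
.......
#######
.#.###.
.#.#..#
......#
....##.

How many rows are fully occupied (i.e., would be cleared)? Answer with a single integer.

Check each row:
  row 0: 6 empty cells -> not full
  row 1: 5 empty cells -> not full
  row 2: 1 empty cell -> not full
  row 3: 7 empty cells -> not full
  row 4: 0 empty cells -> FULL (clear)
  row 5: 3 empty cells -> not full
  row 6: 4 empty cells -> not full
  row 7: 6 empty cells -> not full
  row 8: 5 empty cells -> not full
Total rows cleared: 1

Answer: 1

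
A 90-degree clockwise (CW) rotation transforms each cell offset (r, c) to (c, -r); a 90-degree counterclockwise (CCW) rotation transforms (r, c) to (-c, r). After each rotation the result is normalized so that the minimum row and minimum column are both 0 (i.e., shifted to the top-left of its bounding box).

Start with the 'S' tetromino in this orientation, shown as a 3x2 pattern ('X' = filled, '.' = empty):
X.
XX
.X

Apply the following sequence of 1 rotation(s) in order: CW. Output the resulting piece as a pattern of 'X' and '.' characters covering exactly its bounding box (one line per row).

Start:
X.
XX
.X
After rotation 1 (CW):
.XX
XX.

Answer: .XX
XX.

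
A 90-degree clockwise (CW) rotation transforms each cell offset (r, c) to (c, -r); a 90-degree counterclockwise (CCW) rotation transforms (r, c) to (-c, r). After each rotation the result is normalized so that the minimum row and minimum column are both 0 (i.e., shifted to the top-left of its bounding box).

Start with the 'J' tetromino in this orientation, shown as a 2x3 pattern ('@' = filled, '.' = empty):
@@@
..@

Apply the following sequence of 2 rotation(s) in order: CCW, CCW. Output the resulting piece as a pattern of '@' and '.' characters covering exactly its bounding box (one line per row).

Answer: @..
@@@

Derivation:
Start:
@@@
..@
After rotation 1 (CCW):
@@
@.
@.
After rotation 2 (CCW):
@..
@@@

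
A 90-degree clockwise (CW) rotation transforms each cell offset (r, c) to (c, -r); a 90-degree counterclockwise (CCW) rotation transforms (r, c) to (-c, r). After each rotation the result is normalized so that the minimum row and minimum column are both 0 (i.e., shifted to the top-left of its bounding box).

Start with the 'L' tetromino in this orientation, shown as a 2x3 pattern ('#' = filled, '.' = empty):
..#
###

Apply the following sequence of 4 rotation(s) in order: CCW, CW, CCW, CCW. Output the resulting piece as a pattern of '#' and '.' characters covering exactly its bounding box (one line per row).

Answer: ###
#..

Derivation:
Start:
..#
###
After rotation 1 (CCW):
##
.#
.#
After rotation 2 (CW):
..#
###
After rotation 3 (CCW):
##
.#
.#
After rotation 4 (CCW):
###
#..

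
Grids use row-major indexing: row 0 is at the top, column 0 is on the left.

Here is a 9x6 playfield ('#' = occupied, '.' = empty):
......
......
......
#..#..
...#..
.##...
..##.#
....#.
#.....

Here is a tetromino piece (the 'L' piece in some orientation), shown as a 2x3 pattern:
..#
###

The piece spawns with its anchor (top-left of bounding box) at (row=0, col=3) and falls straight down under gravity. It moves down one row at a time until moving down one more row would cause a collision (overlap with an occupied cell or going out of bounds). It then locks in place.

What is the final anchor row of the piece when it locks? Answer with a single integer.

Answer: 1

Derivation:
Spawn at (row=0, col=3). Try each row:
  row 0: fits
  row 1: fits
  row 2: blocked -> lock at row 1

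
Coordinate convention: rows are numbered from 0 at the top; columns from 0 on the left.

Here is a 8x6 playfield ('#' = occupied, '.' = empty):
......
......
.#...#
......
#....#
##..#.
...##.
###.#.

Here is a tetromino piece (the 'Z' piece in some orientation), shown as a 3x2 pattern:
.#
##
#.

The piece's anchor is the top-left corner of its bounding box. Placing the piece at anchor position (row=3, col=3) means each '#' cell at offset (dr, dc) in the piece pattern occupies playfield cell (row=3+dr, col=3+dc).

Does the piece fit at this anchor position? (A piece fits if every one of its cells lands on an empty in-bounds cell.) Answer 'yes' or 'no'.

Answer: yes

Derivation:
Check each piece cell at anchor (3, 3):
  offset (0,1) -> (3,4): empty -> OK
  offset (1,0) -> (4,3): empty -> OK
  offset (1,1) -> (4,4): empty -> OK
  offset (2,0) -> (5,3): empty -> OK
All cells valid: yes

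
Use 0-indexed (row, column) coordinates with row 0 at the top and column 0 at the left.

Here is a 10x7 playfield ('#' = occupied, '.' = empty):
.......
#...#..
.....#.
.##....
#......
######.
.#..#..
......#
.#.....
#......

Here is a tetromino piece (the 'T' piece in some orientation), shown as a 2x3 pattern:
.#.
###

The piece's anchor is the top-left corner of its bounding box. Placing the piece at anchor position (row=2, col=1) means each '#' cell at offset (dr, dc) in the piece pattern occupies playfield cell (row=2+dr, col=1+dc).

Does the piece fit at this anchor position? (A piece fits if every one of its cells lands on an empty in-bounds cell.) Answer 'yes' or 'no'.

Answer: no

Derivation:
Check each piece cell at anchor (2, 1):
  offset (0,1) -> (2,2): empty -> OK
  offset (1,0) -> (3,1): occupied ('#') -> FAIL
  offset (1,1) -> (3,2): occupied ('#') -> FAIL
  offset (1,2) -> (3,3): empty -> OK
All cells valid: no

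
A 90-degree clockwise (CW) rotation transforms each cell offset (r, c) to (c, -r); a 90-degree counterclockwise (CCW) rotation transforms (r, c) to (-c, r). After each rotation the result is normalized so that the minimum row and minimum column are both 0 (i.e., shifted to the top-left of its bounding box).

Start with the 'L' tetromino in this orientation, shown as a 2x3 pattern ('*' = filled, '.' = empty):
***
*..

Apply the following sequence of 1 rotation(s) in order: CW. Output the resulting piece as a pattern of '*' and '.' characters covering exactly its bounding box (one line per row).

Answer: **
.*
.*

Derivation:
Start:
***
*..
After rotation 1 (CW):
**
.*
.*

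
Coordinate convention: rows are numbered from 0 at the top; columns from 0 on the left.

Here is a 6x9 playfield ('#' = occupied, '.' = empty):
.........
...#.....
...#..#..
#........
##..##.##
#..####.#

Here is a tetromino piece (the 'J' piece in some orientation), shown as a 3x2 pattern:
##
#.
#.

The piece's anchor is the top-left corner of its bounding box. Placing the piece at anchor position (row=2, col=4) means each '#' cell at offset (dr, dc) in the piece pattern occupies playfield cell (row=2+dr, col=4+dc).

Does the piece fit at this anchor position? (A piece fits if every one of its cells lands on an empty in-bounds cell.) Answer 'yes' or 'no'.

Answer: no

Derivation:
Check each piece cell at anchor (2, 4):
  offset (0,0) -> (2,4): empty -> OK
  offset (0,1) -> (2,5): empty -> OK
  offset (1,0) -> (3,4): empty -> OK
  offset (2,0) -> (4,4): occupied ('#') -> FAIL
All cells valid: no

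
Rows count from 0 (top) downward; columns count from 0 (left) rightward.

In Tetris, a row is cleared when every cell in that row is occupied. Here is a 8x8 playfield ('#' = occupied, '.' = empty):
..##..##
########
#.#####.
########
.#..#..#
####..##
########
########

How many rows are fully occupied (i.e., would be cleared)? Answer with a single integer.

Check each row:
  row 0: 4 empty cells -> not full
  row 1: 0 empty cells -> FULL (clear)
  row 2: 2 empty cells -> not full
  row 3: 0 empty cells -> FULL (clear)
  row 4: 5 empty cells -> not full
  row 5: 2 empty cells -> not full
  row 6: 0 empty cells -> FULL (clear)
  row 7: 0 empty cells -> FULL (clear)
Total rows cleared: 4

Answer: 4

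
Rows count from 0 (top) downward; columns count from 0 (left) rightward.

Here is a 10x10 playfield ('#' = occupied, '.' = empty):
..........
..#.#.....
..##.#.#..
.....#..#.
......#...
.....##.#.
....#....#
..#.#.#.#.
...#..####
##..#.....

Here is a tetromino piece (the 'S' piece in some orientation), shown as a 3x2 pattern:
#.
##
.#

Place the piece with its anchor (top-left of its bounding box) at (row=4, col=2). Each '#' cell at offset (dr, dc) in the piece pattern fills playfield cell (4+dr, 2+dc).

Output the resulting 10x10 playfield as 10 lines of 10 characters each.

Answer: ..........
..#.#.....
..##.#.#..
.....#..#.
..#...#...
..##.##.#.
...##....#
..#.#.#.#.
...#..####
##..#.....

Derivation:
Fill (4+0,2+0) = (4,2)
Fill (4+1,2+0) = (5,2)
Fill (4+1,2+1) = (5,3)
Fill (4+2,2+1) = (6,3)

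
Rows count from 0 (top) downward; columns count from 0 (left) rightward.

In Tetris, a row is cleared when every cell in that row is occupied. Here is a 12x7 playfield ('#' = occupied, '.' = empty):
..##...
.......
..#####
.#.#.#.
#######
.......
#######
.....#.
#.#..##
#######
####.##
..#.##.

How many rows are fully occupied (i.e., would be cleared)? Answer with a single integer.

Check each row:
  row 0: 5 empty cells -> not full
  row 1: 7 empty cells -> not full
  row 2: 2 empty cells -> not full
  row 3: 4 empty cells -> not full
  row 4: 0 empty cells -> FULL (clear)
  row 5: 7 empty cells -> not full
  row 6: 0 empty cells -> FULL (clear)
  row 7: 6 empty cells -> not full
  row 8: 3 empty cells -> not full
  row 9: 0 empty cells -> FULL (clear)
  row 10: 1 empty cell -> not full
  row 11: 4 empty cells -> not full
Total rows cleared: 3

Answer: 3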